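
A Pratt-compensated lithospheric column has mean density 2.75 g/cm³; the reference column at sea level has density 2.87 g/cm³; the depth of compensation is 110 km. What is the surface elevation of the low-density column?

ρ_ref D = ρ (D + h) → h = D (ρ_ref − ρ)/ρ.
h = 110 km × (2.87 − 2.75)/2.75 = 4.8 km.

4.8 km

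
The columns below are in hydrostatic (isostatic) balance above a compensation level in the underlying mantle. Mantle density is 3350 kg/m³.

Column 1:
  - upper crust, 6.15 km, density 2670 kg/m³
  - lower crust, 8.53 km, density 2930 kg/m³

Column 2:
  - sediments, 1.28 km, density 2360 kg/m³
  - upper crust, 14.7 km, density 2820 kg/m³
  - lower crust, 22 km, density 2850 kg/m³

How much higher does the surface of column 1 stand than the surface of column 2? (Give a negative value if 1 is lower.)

For any compensation level in the mantle, the mantle terms cancel and isostasy reduces to e = (Σt_1 − Σt_2) − (Σ(ρt)_1 − Σ(ρt)_2) / ρ_m.
Σt_1 = 14.68 km; Σt_2 = 37.98 km; Σ(ρt)_1 = 41413.4; Σ(ρt)_2 = 107174.8 (in km·kg/m³).
e = (14.68 − 37.98) − (41413.4 − 107174.8) / 3350 = −3.67 km.

−3.67 km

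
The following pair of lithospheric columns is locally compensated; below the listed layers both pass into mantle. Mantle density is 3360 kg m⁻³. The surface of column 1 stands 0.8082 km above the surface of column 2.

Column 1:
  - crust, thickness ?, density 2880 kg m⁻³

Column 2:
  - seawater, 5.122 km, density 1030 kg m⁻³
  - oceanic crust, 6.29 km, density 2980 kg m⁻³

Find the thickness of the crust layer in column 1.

Take the compensation level at the base of the deeper column (depth z_c below the surface of column 1) and equate Σ ρ_i t_i down to z_c; mantle fills any gap and the z_c terms cancel.
Column 1: x×2880 + (z_c − 0 − x)×3360
Column 2: 0.8082×0 + 5.122×1030 + 6.29×2980 + (z_c − 0.8082 − 11.412)×3360
The z_c×3360 term appears on both sides and cancels. Collect the known terms of each column as K = Σ(ρt)_known − 3360 × (depth of known layers): K_1 = 0 − 3360×0 = 0; K_2 = 24019.86 − 3360×(0.8082 + 11.412) = −17040.012.
Balance: K_1 − x×(3360 − 2880) = K_2, so x = (K_1 − K_2)/(3360 − 2880) = 17040/480 = 35.5 km.

35.5 km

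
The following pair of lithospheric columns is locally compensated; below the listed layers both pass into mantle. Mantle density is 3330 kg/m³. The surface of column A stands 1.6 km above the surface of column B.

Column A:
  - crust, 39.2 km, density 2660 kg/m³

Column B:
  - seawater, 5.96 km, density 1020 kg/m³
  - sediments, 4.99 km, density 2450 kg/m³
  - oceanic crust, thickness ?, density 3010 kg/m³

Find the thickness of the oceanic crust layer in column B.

8.68 km

Take the compensation level at the base of the deeper column (depth z_c below the surface of column A) and equate Σ ρ_i t_i down to z_c; mantle fills any gap and the z_c terms cancel.
Column A: 39.2×2660 + (z_c − 39.2)×3330
Column B: 1.6×0 + 5.96×1020 + 4.99×2450 + x×3010 + (z_c − 1.6 − 10.95 − x)×3330
The z_c×3330 term appears on both sides and cancels. Collect the known terms of each column as K = Σ(ρt)_known − 3330 × (depth of known layers): K_A = 104272 − 3330×39.2 = −26264; K_B = 18304.7 − 3330×(1.6 + 10.95) = −23486.8.
Balance: K_A = K_B − x×(3330 − 3010), so x = (K_B − K_A)/(3330 − 3010) = 2777.2/320 = 8.68 km.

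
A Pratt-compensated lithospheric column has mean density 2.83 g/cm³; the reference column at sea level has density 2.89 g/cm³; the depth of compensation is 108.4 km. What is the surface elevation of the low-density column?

2.3 km

ρ_ref D = ρ (D + h) → h = D (ρ_ref − ρ)/ρ.
h = 108.4 km × (2.89 − 2.83)/2.83 = 2.3 km.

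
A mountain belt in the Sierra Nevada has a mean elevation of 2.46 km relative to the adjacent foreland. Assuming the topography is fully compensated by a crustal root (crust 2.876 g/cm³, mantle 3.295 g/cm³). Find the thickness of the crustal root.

Balancing pressure at the compensation depth: the weight of the topography is balanced by the buoyancy of the root, ρ_c h = (ρ_m − ρ_c) r.
r = h · ρ_c / (ρ_m − ρ_c) = 2.46 km × 2.876 / (3.295 − 2.876) = 16.9 km.

16.9 km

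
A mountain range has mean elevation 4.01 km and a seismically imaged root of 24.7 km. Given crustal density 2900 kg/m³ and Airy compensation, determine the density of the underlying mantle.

Airy balance: ρ_c h = (ρ_m − ρ_c) r → ρ_m = ρ_c (1 + h/r).
ρ_m = 2900 × (1 + 4.01 km/24.7 km) = 3370 kg/m³.

3370 kg/m³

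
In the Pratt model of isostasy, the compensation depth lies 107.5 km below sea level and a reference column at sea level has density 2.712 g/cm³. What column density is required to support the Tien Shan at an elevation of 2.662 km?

Pratt balance: ρ_ref D = ρ (D + h).
ρ = ρ_ref D/(D + h) = 2.712 × 107.5 km/(107.5 km + 2.662 km) = 2.65 g/cm³.

2.65 g/cm³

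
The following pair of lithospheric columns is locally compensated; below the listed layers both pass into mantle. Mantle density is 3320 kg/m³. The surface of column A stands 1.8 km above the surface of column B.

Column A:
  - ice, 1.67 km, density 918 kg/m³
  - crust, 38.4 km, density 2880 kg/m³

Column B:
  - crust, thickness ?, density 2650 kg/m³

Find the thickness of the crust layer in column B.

22.3 km

Take the compensation level at the base of the deeper column (depth z_c below the surface of column A) and equate Σ ρ_i t_i down to z_c; mantle fills any gap and the z_c terms cancel.
Column A: 1.67×918 + 38.4×2880 + (z_c − 40.07)×3320
Column B: 1.8×0 + x×2650 + (z_c − 1.8 − 0 − x)×3320
The z_c×3320 term appears on both sides and cancels. Collect the known terms of each column as K = Σ(ρt)_known − 3320 × (depth of known layers): K_A = 112125.06 − 3320×40.07 = −20907.34; K_B = 0 − 3320×(1.8 + 0) = −5976.
Balance: K_A = K_B − x×(3320 − 2650), so x = (K_B − K_A)/(3320 − 2650) = 14931.3/670 = 22.3 km.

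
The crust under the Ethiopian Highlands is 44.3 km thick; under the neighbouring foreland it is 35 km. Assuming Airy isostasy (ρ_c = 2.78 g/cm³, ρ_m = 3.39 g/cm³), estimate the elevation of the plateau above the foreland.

Excess crust Δ = 44.3 km − 35 km = 9.3 km, split between elevation h and root r with h + r = Δ.
Airy balance ρ_c h = (ρ_m − ρ_c) r gives r = h ρ_c/(ρ_m − ρ_c), so h (1 + ρ_c/(ρ_m − ρ_c)) = Δ, i.e. h = Δ (ρ_m − ρ_c)/ρ_m.
h = 9.3 km × 0.61/3.39 = 1.67 km.

1.67 km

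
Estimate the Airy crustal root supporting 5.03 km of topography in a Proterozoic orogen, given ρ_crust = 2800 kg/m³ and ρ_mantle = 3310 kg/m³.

27.6 km

Balancing pressure at the compensation depth: the weight of the topography is balanced by the buoyancy of the root, ρ_c h = (ρ_m − ρ_c) r.
r = h · ρ_c / (ρ_m − ρ_c) = 5.03 km × 2800 / (3310 − 2800) = 27.6 km.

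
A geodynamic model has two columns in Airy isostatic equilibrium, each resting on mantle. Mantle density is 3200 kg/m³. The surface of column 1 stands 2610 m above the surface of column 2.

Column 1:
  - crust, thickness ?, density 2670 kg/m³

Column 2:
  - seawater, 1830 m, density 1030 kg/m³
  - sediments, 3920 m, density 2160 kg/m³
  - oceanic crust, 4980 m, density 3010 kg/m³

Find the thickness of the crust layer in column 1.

32700 m

Take the compensation level at the base of the deeper column (depth z_c below the surface of column 1) and equate Σ ρ_i t_i down to z_c; mantle fills any gap and the z_c terms cancel.
Column 1: x×2670 + (z_c − 0 − x)×3200
Column 2: 2610×0 + 1830×1030 + 3920×2160 + 4980×3010 + (z_c − 2610 − 10730)×3200
The z_c×3200 term appears on both sides and cancels. Collect the known terms of each column as K = Σ(ρt)_known − 3200 × (depth of known layers): K_1 = 0 − 3200×0 = 0; K_2 = 25341900 − 3200×(2610 + 10730) = −17346100.
Balance: K_1 − x×(3200 − 2670) = K_2, so x = (K_1 − K_2)/(3200 − 2670) = 17346100/530 = 32700 m.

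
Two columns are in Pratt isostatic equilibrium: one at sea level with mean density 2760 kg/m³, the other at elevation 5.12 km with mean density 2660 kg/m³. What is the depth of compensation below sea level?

ρ_ref D = ρ (D + h) → D (ρ_ref − ρ) = ρ h.
D = ρ h/(ρ_ref − ρ) = 2660 × 5.12 km/(2760 − 2660) = 136 km.

136 km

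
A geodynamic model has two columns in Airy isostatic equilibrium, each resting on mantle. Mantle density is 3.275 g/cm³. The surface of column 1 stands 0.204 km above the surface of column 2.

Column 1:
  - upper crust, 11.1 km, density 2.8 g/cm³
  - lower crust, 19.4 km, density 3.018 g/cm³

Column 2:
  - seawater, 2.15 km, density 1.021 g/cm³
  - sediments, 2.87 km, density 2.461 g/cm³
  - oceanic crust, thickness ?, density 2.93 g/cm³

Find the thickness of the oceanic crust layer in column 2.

Take the compensation level at the base of the deeper column (depth z_c below the surface of column 1) and equate Σ ρ_i t_i down to z_c; mantle fills any gap and the z_c terms cancel.
Column 1: 11.1×2.8 + 19.4×3.018 + (z_c − 30.5)×3.275
Column 2: 0.204×0 + 2.15×1.021 + 2.87×2.461 + x×2.93 + (z_c − 0.204 − 5.02 − x)×3.275
The z_c×3.275 term appears on both sides and cancels. Collect the known terms of each column as K = Σ(ρt)_known − 3.275 × (depth of known layers): K_1 = 89.6292 − 3.275×30.5 = −10.2583; K_2 = 9.25822 − 3.275×(0.204 + 5.02) = −7.85038.
Balance: K_1 = K_2 − x×(3.275 − 2.93), so x = (K_2 − K_1)/(3.275 − 2.93) = 2.40792/0.345 = 6.98 km.

6.98 km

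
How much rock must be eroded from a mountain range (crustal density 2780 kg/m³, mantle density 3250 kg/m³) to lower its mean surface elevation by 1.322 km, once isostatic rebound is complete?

Net drop Δ = e − u = e − e ρ_c/ρ_m = e (ρ_m − ρ_c)/ρ_m.
e = Δ ρ_m/(ρ_m − ρ_c) = 1.322 km × 3250/470 = 9.14 km.

9.14 km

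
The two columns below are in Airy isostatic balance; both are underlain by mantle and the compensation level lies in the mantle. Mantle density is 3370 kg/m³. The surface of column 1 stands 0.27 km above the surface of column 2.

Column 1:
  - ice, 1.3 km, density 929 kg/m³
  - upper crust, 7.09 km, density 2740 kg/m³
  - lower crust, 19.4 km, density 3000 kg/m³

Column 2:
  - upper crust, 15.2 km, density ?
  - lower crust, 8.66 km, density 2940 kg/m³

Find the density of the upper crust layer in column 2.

Take the compensation level at the base of the deeper column (depth z_c below the surface of column 1) and equate Σ ρ_i t_i down to z_c; mantle fills any gap and the z_c terms cancel.
Column 1: 1.3×929 + 7.09×2740 + 19.4×3000 + (z_c − 27.79)×3370
Column 2: 0.27×0 + 15.2×ρ + 8.66×2940 + (z_c − 0.27 − 23.86)×3370
The z_c×3370 term appears on both sides and cancels. Collect the known terms of each column as K = Σ(ρt)_known − 3370 × (depth of known layers): K_1 = 78834.3 − 3370×27.79 = −14818; K_2 = 25460.4 − 3370×(0.27 + 23.86) = −55857.7.
Balance: K_1 = K_2 + 15.2×ρ, so ρ = (K_1 − K_2)/15.2 = 41039.7/15.2 = 2700 kg/m³.

2700 kg/m³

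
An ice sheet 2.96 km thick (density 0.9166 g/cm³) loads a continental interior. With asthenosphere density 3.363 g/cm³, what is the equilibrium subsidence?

0.807 km

Equating mass per unit area of the two columns: the ice load ρ_ice t is balanced by mantle displaced below, ρ_m s.
s = t ρ_ice / ρ_m = 2.96 km × 0.9166/3.363 = 0.807 km.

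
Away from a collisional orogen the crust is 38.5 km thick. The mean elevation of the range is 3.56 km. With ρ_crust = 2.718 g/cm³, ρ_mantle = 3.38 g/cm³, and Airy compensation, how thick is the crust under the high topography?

56.7 km

Root depth r = h ρ_c / (ρ_m − ρ_c) = 3.56 km × 2.718 / 0.662 = 14.62 km.
Total thickness = T + h + r = 38.5 km + 3.56 km + 14.62 km = 56.7 km.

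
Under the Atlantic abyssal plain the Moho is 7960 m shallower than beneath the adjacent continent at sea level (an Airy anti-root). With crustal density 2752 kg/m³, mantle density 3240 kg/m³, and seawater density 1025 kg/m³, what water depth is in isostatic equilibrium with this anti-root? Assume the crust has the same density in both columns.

2250 m

Replacing a thickness d of crust by seawater at the top must be balanced by replacing crust with mantle at the base: d (ρ_c − ρ_w) = a (ρ_m − ρ_c).
d = a (ρ_m − ρ_c)/(ρ_c − ρ_w) = 7960 m × 488/1727 = 2250 m.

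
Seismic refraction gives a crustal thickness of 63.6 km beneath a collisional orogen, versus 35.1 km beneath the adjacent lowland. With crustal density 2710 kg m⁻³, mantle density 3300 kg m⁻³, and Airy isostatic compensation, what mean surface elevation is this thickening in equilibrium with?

5.1 km

Excess crust Δ = 63.6 km − 35.1 km = 28.5 km, split between elevation h and root r with h + r = Δ.
Airy balance ρ_c h = (ρ_m − ρ_c) r gives r = h ρ_c/(ρ_m − ρ_c), so h (1 + ρ_c/(ρ_m − ρ_c)) = Δ, i.e. h = Δ (ρ_m − ρ_c)/ρ_m.
h = 28.5 km × 590/3300 = 5.1 km.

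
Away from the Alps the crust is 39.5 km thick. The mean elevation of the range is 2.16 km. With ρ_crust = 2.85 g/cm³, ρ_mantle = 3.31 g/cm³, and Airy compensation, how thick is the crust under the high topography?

Root depth r = h ρ_c / (ρ_m − ρ_c) = 2.16 km × 2.85 / 0.46 = 13.38 km.
Total thickness = T + h + r = 39.5 km + 2.16 km + 13.38 km = 55 km.

55 km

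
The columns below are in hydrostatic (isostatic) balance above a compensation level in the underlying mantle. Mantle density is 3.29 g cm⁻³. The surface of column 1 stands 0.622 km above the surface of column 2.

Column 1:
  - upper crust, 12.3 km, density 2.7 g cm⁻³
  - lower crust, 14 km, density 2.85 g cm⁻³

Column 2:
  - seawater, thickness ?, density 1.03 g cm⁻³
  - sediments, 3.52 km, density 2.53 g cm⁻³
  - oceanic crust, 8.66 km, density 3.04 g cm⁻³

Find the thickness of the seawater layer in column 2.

2.89 km

Take the compensation level at the base of the deeper column (depth z_c below the surface of column 1) and equate Σ ρ_i t_i down to z_c; mantle fills any gap and the z_c terms cancel.
Column 1: 12.3×2.7 + 14×2.85 + (z_c − 26.3)×3.29
Column 2: 0.622×0 + x×1.03 + 3.52×2.53 + 8.66×3.04 + (z_c − 0.622 − 12.18 − x)×3.29
The z_c×3.29 term appears on both sides and cancels. Collect the known terms of each column as K = Σ(ρt)_known − 3.29 × (depth of known layers): K_1 = 73.11 − 3.29×26.3 = −13.417; K_2 = 35.232 − 3.29×(0.622 + 12.18) = −6.88658.
Balance: K_1 = K_2 − x×(3.29 − 1.03), so x = (K_2 − K_1)/(3.29 − 1.03) = 6.53042/2.26 = 2.89 km.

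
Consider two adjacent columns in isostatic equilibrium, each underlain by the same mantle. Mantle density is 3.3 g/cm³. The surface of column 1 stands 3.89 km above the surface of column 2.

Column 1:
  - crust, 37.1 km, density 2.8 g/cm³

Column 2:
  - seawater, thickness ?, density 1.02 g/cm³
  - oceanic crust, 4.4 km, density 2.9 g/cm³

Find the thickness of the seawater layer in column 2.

1.73 km

Take the compensation level at the base of the deeper column (depth z_c below the surface of column 1) and equate Σ ρ_i t_i down to z_c; mantle fills any gap and the z_c terms cancel.
Column 1: 37.1×2.8 + (z_c − 37.1)×3.3
Column 2: 3.89×0 + x×1.02 + 4.4×2.9 + (z_c − 3.89 − 4.4 − x)×3.3
The z_c×3.3 term appears on both sides and cancels. Collect the known terms of each column as K = Σ(ρt)_known − 3.3 × (depth of known layers): K_1 = 103.88 − 3.3×37.1 = −18.55; K_2 = 12.76 − 3.3×(3.89 + 4.4) = −14.597.
Balance: K_1 = K_2 − x×(3.3 − 1.02), so x = (K_2 − K_1)/(3.3 − 1.02) = 3.953/2.28 = 1.73 km.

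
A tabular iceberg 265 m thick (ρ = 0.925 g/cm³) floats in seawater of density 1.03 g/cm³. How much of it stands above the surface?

27 m

Floating equilibrium: submerged depth d = t ρ_obj/ρ_fluid = 265 m × 0.925/1.03 = 238 m.
Freeboard = t − d = 265 m − 238 m = 27 m.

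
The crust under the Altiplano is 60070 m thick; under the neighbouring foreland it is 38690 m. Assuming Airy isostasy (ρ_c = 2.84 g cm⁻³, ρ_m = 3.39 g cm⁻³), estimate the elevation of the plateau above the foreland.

3470 m

Excess crust Δ = 60070 m − 38690 m = 21380 m, split between elevation h and root r with h + r = Δ.
Airy balance ρ_c h = (ρ_m − ρ_c) r gives r = h ρ_c/(ρ_m − ρ_c), so h (1 + ρ_c/(ρ_m − ρ_c)) = Δ, i.e. h = Δ (ρ_m − ρ_c)/ρ_m.
h = 21380 m × 0.55/3.39 = 3470 m.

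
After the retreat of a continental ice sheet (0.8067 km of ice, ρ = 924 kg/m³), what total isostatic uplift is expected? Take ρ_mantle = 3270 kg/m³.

0.228 km

Removing the load lets mantle flow back in; uplift u satisfies ρ_ice t = ρ_m u.
u = t ρ_ice/ρ_m = 0.8067 km × 924/3270 = 0.228 km.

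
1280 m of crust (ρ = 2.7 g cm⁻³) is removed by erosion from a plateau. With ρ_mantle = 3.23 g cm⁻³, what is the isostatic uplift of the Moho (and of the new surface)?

1070 m

Unloading: uplift u = e ρ_c/ρ_m = 1280 m × 2.7/3.23 = 1070 m.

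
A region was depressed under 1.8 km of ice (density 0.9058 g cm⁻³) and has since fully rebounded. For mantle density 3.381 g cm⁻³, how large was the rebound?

Removing the load lets mantle flow back in; uplift u satisfies ρ_ice t = ρ_m u.
u = t ρ_ice/ρ_m = 1.8 km × 0.9058/3.381 = 0.482 km.

0.482 km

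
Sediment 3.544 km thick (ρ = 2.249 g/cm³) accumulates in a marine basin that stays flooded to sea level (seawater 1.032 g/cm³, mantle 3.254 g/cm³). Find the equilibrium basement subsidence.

Submarine loading: the sediment displaces seawater, and the subsidence is in turn flooded, so s (ρ_m − ρ_w) = t (ρ_sed − ρ_w).
s = 3.544 km × (2.249 − 1.032) / (3.254 − 1.032) = 1.94 km.

1.94 km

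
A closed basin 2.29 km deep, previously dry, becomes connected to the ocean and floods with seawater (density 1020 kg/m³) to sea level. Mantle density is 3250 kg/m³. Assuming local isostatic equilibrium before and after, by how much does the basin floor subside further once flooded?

After flooding the water column is d + s deep. Its weight must equal the weight of mantle displaced by the extra subsidence s: (d + s) ρ_w = s ρ_m.
s = d ρ_w / (ρ_m − ρ_w) = 2.29 km × 1020/(3250 − 1020) = 1.05 km.

1.05 km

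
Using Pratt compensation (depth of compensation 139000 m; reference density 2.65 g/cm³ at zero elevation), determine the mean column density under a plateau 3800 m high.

2.58 g/cm³

Pratt balance: ρ_ref D = ρ (D + h).
ρ = ρ_ref D/(D + h) = 2.65 × 139000 m/(139000 m + 3800 m) = 2.58 g/cm³.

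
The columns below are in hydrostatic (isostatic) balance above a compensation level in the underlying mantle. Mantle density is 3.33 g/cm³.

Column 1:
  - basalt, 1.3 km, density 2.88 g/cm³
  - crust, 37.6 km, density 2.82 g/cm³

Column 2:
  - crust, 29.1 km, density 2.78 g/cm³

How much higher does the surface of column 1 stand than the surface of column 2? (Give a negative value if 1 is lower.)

1.13 km

For any compensation level in the mantle, the mantle terms cancel and isostasy reduces to e = (Σt_1 − Σt_2) − (Σ(ρt)_1 − Σ(ρt)_2) / ρ_m.
Σt_1 = 38.9 km; Σt_2 = 29.1 km; Σ(ρt)_1 = 109.776; Σ(ρt)_2 = 80.898 (in km·g/cm³).
e = (38.9 − 29.1) − (109.776 − 80.898) / 3.33 = 1.13 km.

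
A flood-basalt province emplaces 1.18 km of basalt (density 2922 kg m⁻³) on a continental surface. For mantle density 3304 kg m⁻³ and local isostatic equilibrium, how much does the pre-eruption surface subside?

1.04 km

Subaerial loading: s = t ρ_load / ρ_m.
s = 1.18 km × 2922/3304 = 1.04 km.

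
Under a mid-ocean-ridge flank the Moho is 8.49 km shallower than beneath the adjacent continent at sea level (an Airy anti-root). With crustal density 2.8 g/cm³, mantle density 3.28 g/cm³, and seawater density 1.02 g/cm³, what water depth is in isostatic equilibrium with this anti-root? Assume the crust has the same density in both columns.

2.29 km

Replacing a thickness d of crust by seawater at the top must be balanced by replacing crust with mantle at the base: d (ρ_c − ρ_w) = a (ρ_m − ρ_c).
d = a (ρ_m − ρ_c)/(ρ_c − ρ_w) = 8.49 km × 0.48/1.78 = 2.29 km.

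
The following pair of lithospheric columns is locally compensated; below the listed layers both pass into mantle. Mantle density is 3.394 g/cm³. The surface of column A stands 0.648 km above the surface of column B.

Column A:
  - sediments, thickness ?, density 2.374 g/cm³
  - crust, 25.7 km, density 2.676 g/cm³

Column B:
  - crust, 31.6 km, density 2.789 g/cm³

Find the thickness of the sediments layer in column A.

2.81 km

Take the compensation level at the base of the deeper column (depth z_c below the surface of column A) and equate Σ ρ_i t_i down to z_c; mantle fills any gap and the z_c terms cancel.
Column A: x×2.374 + 25.7×2.676 + (z_c − 25.7 − x)×3.394
Column B: 0.648×0 + 31.6×2.789 + (z_c − 0.648 − 31.6)×3.394
The z_c×3.394 term appears on both sides and cancels. Collect the known terms of each column as K = Σ(ρt)_known − 3.394 × (depth of known layers): K_A = 68.7732 − 3.394×25.7 = −18.4526; K_B = 88.1324 − 3.394×(0.648 + 31.6) = −21.317312.
Balance: K_A − x×(3.394 − 2.374) = K_B, so x = (K_A − K_B)/(3.394 − 2.374) = 2.86471/1.02 = 2.81 km.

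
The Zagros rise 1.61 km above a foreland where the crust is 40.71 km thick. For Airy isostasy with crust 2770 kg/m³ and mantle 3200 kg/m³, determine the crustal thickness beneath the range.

Root depth r = h ρ_c / (ρ_m − ρ_c) = 1.61 km × 2770 / 430 = 10.37 km.
Total thickness = T + h + r = 40.71 km + 1.61 km + 10.37 km = 52.7 km.

52.7 km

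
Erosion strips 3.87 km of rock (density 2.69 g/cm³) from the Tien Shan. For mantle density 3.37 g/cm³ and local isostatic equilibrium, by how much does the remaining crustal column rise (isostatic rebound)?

3.09 km

Unloading: uplift u = e ρ_c/ρ_m = 3.87 km × 2.69/3.37 = 3.09 km.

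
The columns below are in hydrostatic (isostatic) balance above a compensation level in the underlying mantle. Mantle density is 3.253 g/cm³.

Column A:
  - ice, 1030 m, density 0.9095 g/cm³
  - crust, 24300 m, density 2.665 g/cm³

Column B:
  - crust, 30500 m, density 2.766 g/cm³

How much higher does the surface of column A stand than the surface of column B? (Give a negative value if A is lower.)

For any compensation level in the mantle, the mantle terms cancel and isostasy reduces to e = (Σt_A − Σt_B) − (Σ(ρt)_A − Σ(ρt)_B) / ρ_m.
Σt_A = 25330 m; Σt_B = 30500 m; Σ(ρt)_A = 65696.285; Σ(ρt)_B = 84363 (in m·g/cm³).
e = (25330 − 30500) − (65696.285 − 84363) / 3.253 = 568 m.

568 m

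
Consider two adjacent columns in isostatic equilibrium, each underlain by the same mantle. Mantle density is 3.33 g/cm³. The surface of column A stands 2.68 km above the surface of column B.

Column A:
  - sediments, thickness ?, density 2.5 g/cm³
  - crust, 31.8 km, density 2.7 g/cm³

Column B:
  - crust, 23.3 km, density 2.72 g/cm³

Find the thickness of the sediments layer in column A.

Take the compensation level at the base of the deeper column (depth z_c below the surface of column A) and equate Σ ρ_i t_i down to z_c; mantle fills any gap and the z_c terms cancel.
Column A: x×2.5 + 31.8×2.7 + (z_c − 31.8 − x)×3.33
Column B: 2.68×0 + 23.3×2.72 + (z_c − 2.68 − 23.3)×3.33
The z_c×3.33 term appears on both sides and cancels. Collect the known terms of each column as K = Σ(ρt)_known − 3.33 × (depth of known layers): K_A = 85.86 − 3.33×31.8 = −20.034; K_B = 63.376 − 3.33×(2.68 + 23.3) = −23.1374.
Balance: K_A − x×(3.33 − 2.5) = K_B, so x = (K_A − K_B)/(3.33 − 2.5) = 3.1034/0.83 = 3.74 km.

3.74 km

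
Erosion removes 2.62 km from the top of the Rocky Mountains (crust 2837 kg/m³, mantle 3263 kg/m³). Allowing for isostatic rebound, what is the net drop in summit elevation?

0.342 km

Rebound u = e ρ_c/ρ_m = 2.62 km × 2837/3263 = 2.278 km.
Net surface drop = e − u = 2.62 km − 2.278 km = e (ρ_m − ρ_c)/ρ_m = 0.342 km.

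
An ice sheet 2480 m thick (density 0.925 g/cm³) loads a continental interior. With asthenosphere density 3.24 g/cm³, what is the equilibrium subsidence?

708 m

Balancing pressure at the compensation depth: the ice load ρ_ice t is balanced by mantle displaced below, ρ_m s.
s = t ρ_ice / ρ_m = 2480 m × 0.925/3.24 = 708 m.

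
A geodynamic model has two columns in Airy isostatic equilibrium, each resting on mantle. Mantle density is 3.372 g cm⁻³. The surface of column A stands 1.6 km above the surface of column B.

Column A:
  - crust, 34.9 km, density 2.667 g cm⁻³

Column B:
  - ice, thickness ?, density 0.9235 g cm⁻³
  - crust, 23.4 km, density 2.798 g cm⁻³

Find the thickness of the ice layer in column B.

Take the compensation level at the base of the deeper column (depth z_c below the surface of column A) and equate Σ ρ_i t_i down to z_c; mantle fills any gap and the z_c terms cancel.
Column A: 34.9×2.667 + (z_c − 34.9)×3.372
Column B: 1.6×0 + x×0.9235 + 23.4×2.798 + (z_c − 1.6 − 23.4 − x)×3.372
The z_c×3.372 term appears on both sides and cancels. Collect the known terms of each column as K = Σ(ρt)_known − 3.372 × (depth of known layers): K_A = 93.0783 − 3.372×34.9 = −24.6045; K_B = 65.4732 − 3.372×(1.6 + 23.4) = −18.8268.
Balance: K_A = K_B − x×(3.372 − 0.9235), so x = (K_B − K_A)/(3.372 − 0.9235) = 5.7777/2.4485 = 2.36 km.

2.36 km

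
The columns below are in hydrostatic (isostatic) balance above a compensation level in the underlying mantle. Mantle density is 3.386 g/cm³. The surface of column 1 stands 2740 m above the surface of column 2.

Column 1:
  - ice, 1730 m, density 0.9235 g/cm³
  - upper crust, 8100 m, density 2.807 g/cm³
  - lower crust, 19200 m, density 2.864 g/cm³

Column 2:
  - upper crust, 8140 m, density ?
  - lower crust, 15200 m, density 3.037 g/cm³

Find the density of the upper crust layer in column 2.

2.85 g/cm³

Take the compensation level at the base of the deeper column (depth z_c below the surface of column 1) and equate Σ ρ_i t_i down to z_c; mantle fills any gap and the z_c terms cancel.
Column 1: 1730×0.9235 + 8100×2.807 + 19200×2.864 + (z_c − 29030)×3.386
Column 2: 2740×0 + 8140×ρ + 15200×3.037 + (z_c − 2740 − 23340)×3.386
The z_c×3.386 term appears on both sides and cancels. Collect the known terms of each column as K = Σ(ρt)_known − 3.386 × (depth of known layers): K_1 = 79323.155 − 3.386×29030 = −18972.425; K_2 = 46162.4 − 3.386×(2740 + 23340) = −42144.48.
Balance: K_1 = K_2 + 8140×ρ, so ρ = (K_1 − K_2)/8140 = 23172.1/8140 = 2.85 g/cm³.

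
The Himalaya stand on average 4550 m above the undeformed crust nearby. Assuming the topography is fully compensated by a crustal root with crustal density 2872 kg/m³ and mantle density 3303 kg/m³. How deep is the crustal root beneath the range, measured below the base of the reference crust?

Balancing pressure at the compensation depth: the weight of the topography is balanced by the buoyancy of the root, ρ_c h = (ρ_m − ρ_c) r.
r = h · ρ_c / (ρ_m − ρ_c) = 4550 m × 2872 / (3303 − 2872) = 30300 m.

30300 m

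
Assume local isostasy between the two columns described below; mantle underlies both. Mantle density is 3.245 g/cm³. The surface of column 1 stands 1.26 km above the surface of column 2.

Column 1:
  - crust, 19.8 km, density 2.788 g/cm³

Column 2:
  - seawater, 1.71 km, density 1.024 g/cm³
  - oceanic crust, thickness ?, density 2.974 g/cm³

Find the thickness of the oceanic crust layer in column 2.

4.29 km

Take the compensation level at the base of the deeper column (depth z_c below the surface of column 1) and equate Σ ρ_i t_i down to z_c; mantle fills any gap and the z_c terms cancel.
Column 1: 19.8×2.788 + (z_c − 19.8)×3.245
Column 2: 1.26×0 + 1.71×1.024 + x×2.974 + (z_c − 1.26 − 1.71 − x)×3.245
The z_c×3.245 term appears on both sides and cancels. Collect the known terms of each column as K = Σ(ρt)_known − 3.245 × (depth of known layers): K_1 = 55.2024 − 3.245×19.8 = −9.0486; K_2 = 1.75104 − 3.245×(1.26 + 1.71) = −7.88661.
Balance: K_1 = K_2 − x×(3.245 − 2.974), so x = (K_2 − K_1)/(3.245 − 2.974) = 1.16199/0.271 = 4.29 km.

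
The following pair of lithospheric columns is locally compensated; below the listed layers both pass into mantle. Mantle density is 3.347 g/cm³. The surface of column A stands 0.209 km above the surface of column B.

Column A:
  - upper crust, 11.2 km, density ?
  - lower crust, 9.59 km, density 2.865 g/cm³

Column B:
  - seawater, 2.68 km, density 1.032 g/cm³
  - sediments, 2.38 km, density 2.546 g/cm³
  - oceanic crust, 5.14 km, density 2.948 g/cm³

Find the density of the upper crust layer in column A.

2.79 g/cm³

Take the compensation level at the base of the deeper column (depth z_c below the surface of column A) and equate Σ ρ_i t_i down to z_c; mantle fills any gap and the z_c terms cancel.
Column A: 11.2×ρ + 9.59×2.865 + (z_c − 20.79)×3.347
Column B: 0.209×0 + 2.68×1.032 + 2.38×2.546 + 5.14×2.948 + (z_c − 0.209 − 10.2)×3.347
The z_c×3.347 term appears on both sides and cancels. Collect the known terms of each column as K = Σ(ρt)_known − 3.347 × (depth of known layers): K_A = 27.47535 − 3.347×20.79 = −42.10878; K_B = 23.97796 − 3.347×(0.209 + 10.2) = −10.860963.
Balance: K_A + 11.2×ρ = K_B, so ρ = (K_B − K_A)/11.2 = 31.2478/11.2 = 2.79 g/cm³.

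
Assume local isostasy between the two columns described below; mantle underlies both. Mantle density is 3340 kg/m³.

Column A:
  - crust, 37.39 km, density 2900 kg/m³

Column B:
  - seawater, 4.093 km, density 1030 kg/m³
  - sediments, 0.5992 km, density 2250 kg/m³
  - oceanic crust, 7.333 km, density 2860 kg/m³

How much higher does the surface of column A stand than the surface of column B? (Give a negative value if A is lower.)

0.845 km

For any compensation level in the mantle, the mantle terms cancel and isostasy reduces to e = (Σt_A − Σt_B) − (Σ(ρt)_A − Σ(ρt)_B) / ρ_m.
Σt_A = 37.39 km; Σt_B = 12.0252 km; Σ(ρt)_A = 108431; Σ(ρt)_B = 26536.37 (in km·kg/m³).
e = (37.39 − 12.0252) − (108431 − 26536.37) / 3340 = 0.845 km.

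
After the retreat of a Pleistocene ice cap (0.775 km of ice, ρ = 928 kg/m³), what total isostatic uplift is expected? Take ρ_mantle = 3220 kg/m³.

Removing the load lets mantle flow back in; uplift u satisfies ρ_ice t = ρ_m u.
u = t ρ_ice/ρ_m = 0.775 km × 928/3220 = 0.223 km.

0.223 km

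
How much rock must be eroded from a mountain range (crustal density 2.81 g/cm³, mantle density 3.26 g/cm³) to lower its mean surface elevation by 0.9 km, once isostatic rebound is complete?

6.52 km

Net drop Δ = e − u = e − e ρ_c/ρ_m = e (ρ_m − ρ_c)/ρ_m.
e = Δ ρ_m/(ρ_m − ρ_c) = 0.9 km × 3.26/0.45 = 6.52 km.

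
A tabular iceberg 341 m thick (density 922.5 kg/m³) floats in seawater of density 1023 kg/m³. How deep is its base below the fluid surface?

308 m

Draft d = t ρ_obj/ρ_fluid = 341 m × 922.5/1023 = 308 m.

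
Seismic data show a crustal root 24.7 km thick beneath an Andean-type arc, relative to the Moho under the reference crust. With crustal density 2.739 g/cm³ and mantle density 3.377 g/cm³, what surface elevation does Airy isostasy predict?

Balancing pressure at the compensation depth: ρ_c h = (ρ_m − ρ_c) r.
h = r (ρ_m − ρ_c) / ρ_c = 24.7 km × (3.377 − 2.739) / 2.739 = 5.75 km.

5.75 km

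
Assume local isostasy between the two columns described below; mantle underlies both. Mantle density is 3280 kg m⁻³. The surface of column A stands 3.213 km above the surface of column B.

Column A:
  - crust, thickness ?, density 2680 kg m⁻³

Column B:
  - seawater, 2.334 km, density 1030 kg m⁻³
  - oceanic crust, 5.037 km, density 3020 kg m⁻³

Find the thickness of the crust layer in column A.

Take the compensation level at the base of the deeper column (depth z_c below the surface of column A) and equate Σ ρ_i t_i down to z_c; mantle fills any gap and the z_c terms cancel.
Column A: x×2680 + (z_c − 0 − x)×3280
Column B: 3.213×0 + 2.334×1030 + 5.037×3020 + (z_c − 3.213 − 7.371)×3280
The z_c×3280 term appears on both sides and cancels. Collect the known terms of each column as K = Σ(ρt)_known − 3280 × (depth of known layers): K_A = 0 − 3280×0 = 0; K_B = 17615.76 − 3280×(3.213 + 7.371) = −17099.76.
Balance: K_A − x×(3280 − 2680) = K_B, so x = (K_A − K_B)/(3280 − 2680) = 17099.8/600 = 28.5 km.

28.5 km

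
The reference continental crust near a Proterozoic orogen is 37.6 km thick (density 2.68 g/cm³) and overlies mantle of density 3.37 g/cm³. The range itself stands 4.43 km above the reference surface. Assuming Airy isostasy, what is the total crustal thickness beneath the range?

59.2 km

Root depth r = h ρ_c / (ρ_m − ρ_c) = 4.43 km × 2.68 / 0.69 = 17.21 km.
Total thickness = T + h + r = 37.6 km + 4.43 km + 17.21 km = 59.2 km.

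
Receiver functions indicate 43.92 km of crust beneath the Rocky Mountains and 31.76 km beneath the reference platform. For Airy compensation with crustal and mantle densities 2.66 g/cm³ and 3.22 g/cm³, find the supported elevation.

2.11 km

Excess crust Δ = 43.92 km − 31.76 km = 12.16 km, split between elevation h and root r with h + r = Δ.
Airy balance ρ_c h = (ρ_m − ρ_c) r gives r = h ρ_c/(ρ_m − ρ_c), so h (1 + ρ_c/(ρ_m − ρ_c)) = Δ, i.e. h = Δ (ρ_m − ρ_c)/ρ_m.
h = 12.16 km × 0.56/3.22 = 2.11 km.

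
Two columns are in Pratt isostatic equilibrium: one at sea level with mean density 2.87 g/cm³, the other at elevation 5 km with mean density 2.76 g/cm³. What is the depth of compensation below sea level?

125 km

ρ_ref D = ρ (D + h) → D (ρ_ref − ρ) = ρ h.
D = ρ h/(ρ_ref − ρ) = 2.76 × 5 km/(2.87 − 2.76) = 125 km.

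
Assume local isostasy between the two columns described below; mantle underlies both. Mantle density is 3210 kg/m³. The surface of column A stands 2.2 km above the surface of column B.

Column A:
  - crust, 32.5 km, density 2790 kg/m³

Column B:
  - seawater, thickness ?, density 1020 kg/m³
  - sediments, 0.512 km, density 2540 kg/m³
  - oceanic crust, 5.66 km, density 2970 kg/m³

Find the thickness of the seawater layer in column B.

2.23 km

Take the compensation level at the base of the deeper column (depth z_c below the surface of column A) and equate Σ ρ_i t_i down to z_c; mantle fills any gap and the z_c terms cancel.
Column A: 32.5×2790 + (z_c − 32.5)×3210
Column B: 2.2×0 + x×1020 + 0.512×2540 + 5.66×2970 + (z_c − 2.2 − 6.172 − x)×3210
The z_c×3210 term appears on both sides and cancels. Collect the known terms of each column as K = Σ(ρt)_known − 3210 × (depth of known layers): K_A = 90675 − 3210×32.5 = −13650; K_B = 18110.68 − 3210×(2.2 + 6.172) = −8763.44.
Balance: K_A = K_B − x×(3210 − 1020), so x = (K_B − K_A)/(3210 − 1020) = 4886.56/2190 = 2.23 km.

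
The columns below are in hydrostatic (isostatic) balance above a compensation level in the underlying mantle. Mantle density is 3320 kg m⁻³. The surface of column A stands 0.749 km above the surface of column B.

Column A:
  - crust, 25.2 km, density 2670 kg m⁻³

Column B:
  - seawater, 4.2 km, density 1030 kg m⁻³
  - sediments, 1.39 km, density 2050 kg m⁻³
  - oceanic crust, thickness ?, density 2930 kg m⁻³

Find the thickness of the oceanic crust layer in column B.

Take the compensation level at the base of the deeper column (depth z_c below the surface of column A) and equate Σ ρ_i t_i down to z_c; mantle fills any gap and the z_c terms cancel.
Column A: 25.2×2670 + (z_c − 25.2)×3320
Column B: 0.749×0 + 4.2×1030 + 1.39×2050 + x×2930 + (z_c − 0.749 − 5.59 − x)×3320
The z_c×3320 term appears on both sides and cancels. Collect the known terms of each column as K = Σ(ρt)_known − 3320 × (depth of known layers): K_A = 67284 − 3320×25.2 = −16380; K_B = 7175.5 − 3320×(0.749 + 5.59) = −13869.98.
Balance: K_A = K_B − x×(3320 − 2930), so x = (K_B − K_A)/(3320 − 2930) = 2510.02/390 = 6.44 km.

6.44 km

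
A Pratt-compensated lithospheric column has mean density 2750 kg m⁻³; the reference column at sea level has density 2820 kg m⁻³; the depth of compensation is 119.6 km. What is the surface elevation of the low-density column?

3.04 km

ρ_ref D = ρ (D + h) → h = D (ρ_ref − ρ)/ρ.
h = 119.6 km × (2820 − 2750)/2750 = 3.04 km.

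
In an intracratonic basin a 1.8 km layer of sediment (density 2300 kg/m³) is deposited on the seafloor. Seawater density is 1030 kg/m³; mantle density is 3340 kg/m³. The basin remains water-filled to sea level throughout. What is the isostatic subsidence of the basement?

Submarine loading: the sediment displaces seawater, and the subsidence is in turn flooded, so s (ρ_m − ρ_w) = t (ρ_sed − ρ_w).
s = 1.8 km × (2300 − 1030) / (3340 − 1030) = 0.99 km.

0.99 km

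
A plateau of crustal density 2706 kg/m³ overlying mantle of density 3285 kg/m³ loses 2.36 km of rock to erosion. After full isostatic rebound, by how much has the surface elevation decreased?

0.416 km

Rebound u = e ρ_c/ρ_m = 2.36 km × 2706/3285 = 1.944 km.
Net surface drop = e − u = 2.36 km − 1.944 km = e (ρ_m − ρ_c)/ρ_m = 0.416 km.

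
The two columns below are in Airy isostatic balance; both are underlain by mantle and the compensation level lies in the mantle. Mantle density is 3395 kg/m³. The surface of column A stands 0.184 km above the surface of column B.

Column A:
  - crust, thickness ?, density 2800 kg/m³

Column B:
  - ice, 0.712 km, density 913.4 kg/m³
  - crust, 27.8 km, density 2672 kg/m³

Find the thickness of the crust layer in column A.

37.8 km

Take the compensation level at the base of the deeper column (depth z_c below the surface of column A) and equate Σ ρ_i t_i down to z_c; mantle fills any gap and the z_c terms cancel.
Column A: x×2800 + (z_c − 0 − x)×3395
Column B: 0.184×0 + 0.712×913.4 + 27.8×2672 + (z_c − 0.184 − 28.512)×3395
The z_c×3395 term appears on both sides and cancels. Collect the known terms of each column as K = Σ(ρt)_known − 3395 × (depth of known layers): K_A = 0 − 3395×0 = 0; K_B = 74931.9408 − 3395×(0.184 + 28.512) = −22490.9792.
Balance: K_A − x×(3395 − 2800) = K_B, so x = (K_A − K_B)/(3395 − 2800) = 22491/595 = 37.8 km.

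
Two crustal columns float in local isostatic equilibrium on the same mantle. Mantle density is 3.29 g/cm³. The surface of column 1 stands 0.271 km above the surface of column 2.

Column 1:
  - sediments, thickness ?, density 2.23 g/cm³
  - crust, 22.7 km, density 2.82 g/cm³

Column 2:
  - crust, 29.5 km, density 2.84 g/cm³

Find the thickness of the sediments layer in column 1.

3.3 km

Take the compensation level at the base of the deeper column (depth z_c below the surface of column 1) and equate Σ ρ_i t_i down to z_c; mantle fills any gap and the z_c terms cancel.
Column 1: x×2.23 + 22.7×2.82 + (z_c − 22.7 − x)×3.29
Column 2: 0.271×0 + 29.5×2.84 + (z_c − 0.271 − 29.5)×3.29
The z_c×3.29 term appears on both sides and cancels. Collect the known terms of each column as K = Σ(ρt)_known − 3.29 × (depth of known layers): K_1 = 64.014 − 3.29×22.7 = −10.669; K_2 = 83.78 − 3.29×(0.271 + 29.5) = −14.16659.
Balance: K_1 − x×(3.29 − 2.23) = K_2, so x = (K_1 − K_2)/(3.29 − 2.23) = 3.49759/1.06 = 3.3 km.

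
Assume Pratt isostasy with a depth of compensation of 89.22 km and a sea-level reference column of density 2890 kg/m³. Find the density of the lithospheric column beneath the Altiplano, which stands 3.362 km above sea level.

2790 kg/m³

Pratt balance: ρ_ref D = ρ (D + h).
ρ = ρ_ref D/(D + h) = 2890 × 89.22 km/(89.22 km + 3.362 km) = 2790 kg/m³.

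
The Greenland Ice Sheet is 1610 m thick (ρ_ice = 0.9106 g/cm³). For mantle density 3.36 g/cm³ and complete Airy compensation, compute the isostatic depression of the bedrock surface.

436 m

Balancing pressure at the compensation depth: the ice load ρ_ice t is balanced by mantle displaced below, ρ_m s.
s = t ρ_ice / ρ_m = 1610 m × 0.9106/3.36 = 436 m.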